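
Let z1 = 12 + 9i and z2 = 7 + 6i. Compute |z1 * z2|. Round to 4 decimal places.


Step 1: |z1| = sqrt(12^2 + 9^2) = sqrt(225)
Step 2: |z2| = sqrt(7^2 + 6^2) = sqrt(85)
Step 3: |z1*z2| = |z1|*|z2| = sqrt(225) * sqrt(85) = sqrt(225 * 85) = sqrt(19125)
Step 4: = 138.2932

138.2932


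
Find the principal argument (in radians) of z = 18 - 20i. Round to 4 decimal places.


Step 1: z = 18 - 20i
Step 2: arg(z) = atan2(-20, 18)
Step 3: arg(z) = -0.838

-0.838


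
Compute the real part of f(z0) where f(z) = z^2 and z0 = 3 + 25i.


Step 1: z0 = 3 + 25i
Step 2: z0^2 = 3^2 - 25^2 + 150i
Step 3: real part = 9 - 625 = -616

-616


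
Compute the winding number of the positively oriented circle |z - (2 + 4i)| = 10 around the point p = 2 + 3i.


Step 1: Center c = (2, 4), radius = 10
Step 2: |p - c|^2 = 0^2 + (-1)^2 = 1
Step 3: r^2 = 100
Step 4: |p-c| < r so winding number = 1

1


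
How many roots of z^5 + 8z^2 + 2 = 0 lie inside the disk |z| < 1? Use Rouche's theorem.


Step 1: On |z| = 1 the three terms have sizes |z^5| = 1^5 = 1, |8z^2| = 8*1^2 = 8, |2| = 2
Step 2: The dominant term is g(z) = 8z^2; let h(z) = z^5 + 2 so f = g + h
Step 3: On |z| = 1: |g| = 8 and |h| <= 1 + 2 = 3
Step 4: Since 8 > 3, |h| < |g| on |z| = 1, so by Rouche f has the same number of zeros as g inside |z| < 1
Step 5: g(z) = 8z^2 has 2 zeros (at the origin, multiplicity 2) inside |z| < 1. Answer = 2

2


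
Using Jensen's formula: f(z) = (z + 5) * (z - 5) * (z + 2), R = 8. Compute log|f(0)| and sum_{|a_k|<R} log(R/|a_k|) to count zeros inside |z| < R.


Jensen's formula: (1/2pi)*integral log|f(Re^it)|dt = log|f(0)| + sum_{|a_k|<R} log(R/|a_k|)
Step 1: f(0) = 5 * (-5) * 2 = -50
Step 2: log|f(0)| = log|-5| + log|5| + log|-2| = 3.912
Step 3: Zeros inside |z| < 8: -5, 5, -2
Step 4: Jensen sum = log(8/5) + log(8/5) + log(8/2) = 2.3263
Step 5: n(R) = number of terms in the Jensen sum = count of zeros inside |z| < 8 = 3

3


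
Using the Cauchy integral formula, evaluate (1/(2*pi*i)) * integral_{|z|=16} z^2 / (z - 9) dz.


Step 1: f(z) = z^2, a = 9 is inside |z| = 16
Step 2: By Cauchy integral formula: (1/(2pi*i)) * integral = f(a)
Step 3: f(9) = 9^2 = 81

81


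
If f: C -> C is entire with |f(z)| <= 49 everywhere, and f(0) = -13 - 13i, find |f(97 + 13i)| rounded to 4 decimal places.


Step 1: By Liouville's theorem, a bounded entire function is constant.
Step 2: f(z) = f(0) = -13 - 13i for all z.
Step 3: |f(w)| = |-13 - 13i| = sqrt(169 + 169)
Step 4: = 18.3848

18.3848


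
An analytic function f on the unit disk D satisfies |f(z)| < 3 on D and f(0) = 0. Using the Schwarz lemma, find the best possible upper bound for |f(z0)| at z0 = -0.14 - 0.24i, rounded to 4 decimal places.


Step 1: g = f/3 maps D -> D with g(0) = 0, so by the Schwarz lemma |g(z)| <= |z|, i.e. |f(z)| <= 3|z|; this is sharp (f(z) = 3z).
Step 2: |z0|^2 = (-0.14)^2 + (-0.24)^2 = 0.0772
Step 3: |z0| = sqrt(0.0772) = 0.277849
Step 4: Best bound = 3 * |z0| = 3 * 0.277849 = 0.8335

0.8335


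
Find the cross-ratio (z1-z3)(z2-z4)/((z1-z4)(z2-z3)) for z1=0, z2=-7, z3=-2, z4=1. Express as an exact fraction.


Step 1: (z1-z3)(z2-z4) = 2 * (-8) = -16
Step 2: (z1-z4)(z2-z3) = (-1) * (-5) = 5
Step 3: Cross-ratio = -16/5 = -16/5

-16/5


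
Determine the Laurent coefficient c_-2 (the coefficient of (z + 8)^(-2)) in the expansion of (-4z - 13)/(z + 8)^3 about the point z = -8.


Step 1: Write the numerator in powers of (z + 8): -4z - 13 = -4(z + 8) + (-4*(-8) - 13) = -4(z + 8) + 19
Step 2: Divide by (z + 8)^3: f(z) = 19(z + 8)^(-3) - 4(z + 8)^(-2)
Step 3: This finite sum is the Laurent series of f about z = -8.
Step 4: Coefficient of (z + 8)^(-2) = coefficient of (z + 8) in the re-centred numerator = -4

-4


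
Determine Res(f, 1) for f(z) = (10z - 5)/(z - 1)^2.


Step 1: Pole of order 2 at z = 1
Step 2: Res = lim d/dz [(z - 1)^2 * f(z)] as z -> 1
Step 3: (z - 1)^2 * f(z) = 10z - 5
Step 4: d/dz[10z - 5] = 10

10


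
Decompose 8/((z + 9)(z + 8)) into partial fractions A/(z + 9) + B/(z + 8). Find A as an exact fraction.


Step 1: Multiply both sides by (z + 9) and set z = -9
Step 2: A = 8 / (-9 + 8)
Step 3: A = 8 / (-1)
Step 4: A = -8

-8


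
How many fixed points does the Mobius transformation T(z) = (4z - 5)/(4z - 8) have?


Step 1: Fixed points satisfy T(z) = z
Step 2: 4z^2 - 12z + 5 = 0
Step 3: Discriminant = (-12)^2 - 4*4*5 = 64
Step 4: Number of fixed points = 2

2


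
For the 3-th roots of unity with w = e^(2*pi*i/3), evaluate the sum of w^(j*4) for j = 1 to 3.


Step 1: The sum sum_{j=1}^{n} w^(k*j) equals n if n | k, else 0.
Step 2: Here n = 3, k = 4
Step 3: Does n divide k? 3 | 4 -> False
Step 4: Sum = 0

0


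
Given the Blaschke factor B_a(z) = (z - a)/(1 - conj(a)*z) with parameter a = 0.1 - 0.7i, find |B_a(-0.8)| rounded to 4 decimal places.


Step 1: Numerator z0 - a = -0.8 - (0.1 - 0.7i) = -0.9 + 0.7i
Step 2: Denominator 1 - conj(a)*z0 = 1 - (0.1 + 0.7i)*(-0.8) = 1.08 + 0.56i
Step 3: |z0 - a|^2 = (-0.9)^2 + 0.7^2 = 1.3; |1 - conj(a)*z0|^2 = 1.08^2 + 0.56^2 = 1.48
Step 4: |B_a(-0.8)| = sqrt(1.3 / 1.48) = sqrt(0.878378)
Step 5: = 0.9372

0.9372


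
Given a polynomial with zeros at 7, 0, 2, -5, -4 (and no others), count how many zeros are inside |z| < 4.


Step 1: Check each root:
  z = 7: |7| = 7 >= 4
  z = 0: |0| = 0 < 4
  z = 2: |2| = 2 < 4
  z = -5: |-5| = 5 >= 4
  z = -4: |-4| = 4 >= 4
Step 2: Count = 2

2


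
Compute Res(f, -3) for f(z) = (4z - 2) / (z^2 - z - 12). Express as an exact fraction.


Step 1: Q(z) = z^2 - z - 12 = (z + 3)(z - 4)
Step 2: Q'(z) = 2z - 1
Step 3: Q'(-3) = -7, P(-3) = -14
Step 4: Res = P(-3)/Q'(-3) = -14/(-7) = 2

2


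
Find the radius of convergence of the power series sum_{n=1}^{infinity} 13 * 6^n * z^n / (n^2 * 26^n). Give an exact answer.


Step 1: General term a_n = 13 * 6^n / (n^2 * 26^n)
Step 2: By the root test, |a_n|^(1/n) = 13^(1/n) * 6 / (n^(2/n) * 26) -> 6/26 as n -> infinity (since 13^(1/n) -> 1 and n^(2/n) -> 1)
Step 3: R = 1/lim|a_n|^(1/n) = 26/6 = 13/3

13/3


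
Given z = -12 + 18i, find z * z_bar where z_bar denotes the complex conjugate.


Step 1: conj(z) = -12 - 18i
Step 2: z * conj(z) = (-12)^2 + 18^2
Step 3: = 144 + 324 = 468

468


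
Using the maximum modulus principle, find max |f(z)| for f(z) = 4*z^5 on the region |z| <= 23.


Step 1: On |z| = 23, |f(z)| = 4 * |z|^5 = 4 * 23^5
Step 2: By maximum modulus principle, maximum is on boundary.
Step 3: Maximum = 4 * 6436343 = 25745372

25745372


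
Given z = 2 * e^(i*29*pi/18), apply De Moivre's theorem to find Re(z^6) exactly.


Step 1: By De Moivre's theorem, z^6 = 2^6 * e^(i*6*29*pi/18) = 64 * (cos(29*pi/3) + i*sin(29*pi/3))
Step 2: |z|^6 = 2^6 = 64
Step 3: Reduce the angle mod 2*pi: 29*pi/3 - 8*pi = 5*pi/3
Step 4: cos(5*pi/3) = 1/2
Step 5: Re(z^6) = 64 * 1/2 = 32

32


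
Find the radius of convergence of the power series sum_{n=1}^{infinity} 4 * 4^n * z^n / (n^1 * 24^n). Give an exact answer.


Step 1: General term a_n = 4 * 4^n / (n^1 * 24^n)
Step 2: By the root test, |a_n|^(1/n) = 4^(1/n) * 4 / (n^(1/n) * 24) -> 4/24 as n -> infinity (since 4^(1/n) -> 1 and n^(1/n) -> 1)
Step 3: R = 1/lim|a_n|^(1/n) = 24/4 = 6

6


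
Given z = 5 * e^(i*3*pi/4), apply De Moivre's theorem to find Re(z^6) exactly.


Step 1: By De Moivre's theorem, z^6 = 5^6 * e^(i*6*3*pi/4) = 15625 * (cos(9*pi/2) + i*sin(9*pi/2))
Step 2: |z|^6 = 5^6 = 15625
Step 3: Reduce the angle mod 2*pi: 9*pi/2 - 4*pi = pi/2
Step 4: cos(pi/2) = 0
Step 5: Re(z^6) = 15625 * 0 = 0

0


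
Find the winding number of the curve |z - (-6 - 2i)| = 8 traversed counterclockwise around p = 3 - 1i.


Step 1: Center c = (-6, -2), radius = 8
Step 2: |p - c|^2 = 9^2 + 1^2 = 82
Step 3: r^2 = 64
Step 4: |p-c| > r so winding number = 0

0


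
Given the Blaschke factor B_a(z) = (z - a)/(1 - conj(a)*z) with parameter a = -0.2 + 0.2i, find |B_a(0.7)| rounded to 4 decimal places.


Step 1: Numerator z0 - a = 0.7 - (-0.2 + 0.2i) = 0.9 - 0.2i
Step 2: Denominator 1 - conj(a)*z0 = 1 - (-0.2 - 0.2i)*0.7 = 1.14 + 0.14i
Step 3: |z0 - a|^2 = 0.9^2 + (-0.2)^2 = 0.85; |1 - conj(a)*z0|^2 = 1.14^2 + 0.14^2 = 1.3192
Step 4: |B_a(0.7)| = sqrt(0.85 / 1.3192) = sqrt(0.64433)
Step 5: = 0.8027

0.8027


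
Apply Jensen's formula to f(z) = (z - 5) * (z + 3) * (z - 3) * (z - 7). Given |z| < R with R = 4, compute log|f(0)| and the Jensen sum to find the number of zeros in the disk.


Jensen's formula: (1/2pi)*integral log|f(Re^it)|dt = log|f(0)| + sum_{|a_k|<R} log(R/|a_k|)
Step 1: f(0) = (-5) * 3 * (-3) * (-7) = -315
Step 2: log|f(0)| = log|5| + log|-3| + log|3| + log|7| = 5.7526
Step 3: Zeros inside |z| < 4: -3, 3
Step 4: Jensen sum = log(4/3) + log(4/3) = 0.5754
Step 5: n(R) = number of terms in the Jensen sum = count of zeros inside |z| < 4 = 2

2


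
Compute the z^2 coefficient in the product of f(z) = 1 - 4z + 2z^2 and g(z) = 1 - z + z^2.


Step 1: z^2 term in f*g comes from: (1)*(z^2) + (-4z)*(-z) + (2z^2)*(1)
Step 2: = 1 + 4 + 2
Step 3: = 7

7


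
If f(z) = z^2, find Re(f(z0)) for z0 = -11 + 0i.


Step 1: z0 = -11 + 0i
Step 2: z0^2 = (-11)^2 - 0^2 + 0i
Step 3: real part = 121 - 0 = 121

121


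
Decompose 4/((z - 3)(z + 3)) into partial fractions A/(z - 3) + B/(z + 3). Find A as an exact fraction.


Step 1: Multiply both sides by (z - 3) and set z = 3
Step 2: A = 4 / (3 + 3)
Step 3: A = 4 / 6
Step 4: A = 2/3

2/3


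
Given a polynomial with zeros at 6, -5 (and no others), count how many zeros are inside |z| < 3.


Step 1: Check each root:
  z = 6: |6| = 6 >= 3
  z = -5: |-5| = 5 >= 3
Step 2: Count = 0

0


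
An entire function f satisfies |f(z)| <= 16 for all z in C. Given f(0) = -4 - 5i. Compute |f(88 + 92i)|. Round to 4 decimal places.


Step 1: By Liouville's theorem, a bounded entire function is constant.
Step 2: f(z) = f(0) = -4 - 5i for all z.
Step 3: |f(w)| = |-4 - 5i| = sqrt(16 + 25)
Step 4: = 6.4031

6.4031


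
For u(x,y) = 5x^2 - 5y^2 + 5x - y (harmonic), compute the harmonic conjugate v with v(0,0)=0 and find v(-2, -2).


Step 1: v_x = -u_y = 10y + 1
Step 2: v_y = u_x = 10x + 5
Step 3: v = 10xy + x + 5y + C
Step 4: v(0,0) = 0 => C = 0
Step 5: v(-2, -2) = 28

28


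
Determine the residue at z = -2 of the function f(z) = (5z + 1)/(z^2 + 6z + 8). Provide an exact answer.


Step 1: Q(z) = z^2 + 6z + 8 = (z + 2)(z + 4)
Step 2: Q'(z) = 2z + 6
Step 3: Q'(-2) = 2, P(-2) = -9
Step 4: Res = P(-2)/Q'(-2) = -9/2 = -9/2

-9/2


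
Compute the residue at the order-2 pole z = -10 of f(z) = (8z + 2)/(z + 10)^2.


Step 1: Pole of order 2 at z = -10
Step 2: Res = lim d/dz [(z + 10)^2 * f(z)] as z -> -10
Step 3: (z + 10)^2 * f(z) = 8z + 2
Step 4: d/dz[8z + 2] = 8

8


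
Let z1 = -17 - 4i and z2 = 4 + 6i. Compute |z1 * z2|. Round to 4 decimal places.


Step 1: |z1| = sqrt((-17)^2 + (-4)^2) = sqrt(305)
Step 2: |z2| = sqrt(4^2 + 6^2) = sqrt(52)
Step 3: |z1*z2| = |z1|*|z2| = sqrt(305) * sqrt(52) = sqrt(305 * 52) = sqrt(15860)
Step 4: = 125.9365

125.9365


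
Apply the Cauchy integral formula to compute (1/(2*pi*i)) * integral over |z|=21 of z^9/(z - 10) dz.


Step 1: f(z) = z^9, a = 10 is inside |z| = 21
Step 2: By Cauchy integral formula: (1/(2pi*i)) * integral = f(a)
Step 3: f(10) = 10^9 = 1000000000

1000000000


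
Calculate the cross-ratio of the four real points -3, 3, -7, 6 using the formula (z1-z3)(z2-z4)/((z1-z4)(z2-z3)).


Step 1: (z1-z3)(z2-z4) = 4 * (-3) = -12
Step 2: (z1-z4)(z2-z3) = (-9) * 10 = -90
Step 3: Cross-ratio = 12/90 = 2/15

2/15


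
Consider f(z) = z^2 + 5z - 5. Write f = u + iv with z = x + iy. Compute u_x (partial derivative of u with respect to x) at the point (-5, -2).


Step 1: f(z) = (x+iy)^2 + 5(x+iy) - 5
Step 2: u = (x^2 - y^2) + 5x - 5
Step 3: u_x = 2x + 5
Step 4: At (-5, -2): u_x = -10 + 5 = -5

-5


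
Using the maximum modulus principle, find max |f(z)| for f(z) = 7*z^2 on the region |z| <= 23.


Step 1: On |z| = 23, |f(z)| = 7 * |z|^2 = 7 * 23^2
Step 2: By maximum modulus principle, maximum is on boundary.
Step 3: Maximum = 7 * 529 = 3703

3703


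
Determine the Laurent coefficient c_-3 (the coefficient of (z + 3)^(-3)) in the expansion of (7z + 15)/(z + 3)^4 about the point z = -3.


Step 1: Write the numerator in powers of (z + 3): 7z + 15 = 7(z + 3) + (7*(-3) + 15) = 7(z + 3) - 6
Step 2: Divide by (z + 3)^4: f(z) = -6(z + 3)^(-4) + 7(z + 3)^(-3)
Step 3: This finite sum is the Laurent series of f about z = -3.
Step 4: Coefficient of (z + 3)^(-3) = coefficient of (z + 3) in the re-centred numerator = 7

7


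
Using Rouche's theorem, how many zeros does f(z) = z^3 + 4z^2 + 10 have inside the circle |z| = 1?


Step 1: On |z| = 1 the three terms have sizes |z^3| = 1^3 = 1, |4z^2| = 4*1^2 = 4, |10| = 10
Step 2: The dominant term is g(z) = 10; let h(z) = z^3 + 4z^2 so f = g + h
Step 3: On |z| = 1: |g| = 10 and |h| <= 1 + 4 = 5
Step 4: Since 10 > 5, |h| < |g| on |z| = 1, so by Rouche f has the same number of zeros as g inside |z| < 1
Step 5: g(z) = 10 is a nonzero constant with no zeros inside |z| < 1. Answer = 0

0


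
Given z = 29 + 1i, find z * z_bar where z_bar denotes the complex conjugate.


Step 1: conj(z) = 29 - 1i
Step 2: z * conj(z) = 29^2 + 1^2
Step 3: = 841 + 1 = 842

842


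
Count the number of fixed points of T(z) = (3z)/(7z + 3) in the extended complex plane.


Step 1: Fixed points satisfy T(z) = z
Step 2: 7z^2 = 0
Step 3: Discriminant = 0^2 - 4*7*0 = 0
Step 4: Number of fixed points = 1

1


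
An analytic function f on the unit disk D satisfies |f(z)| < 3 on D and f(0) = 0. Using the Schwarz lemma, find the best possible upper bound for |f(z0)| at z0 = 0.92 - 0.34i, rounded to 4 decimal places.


Step 1: g = f/3 maps D -> D with g(0) = 0, so by the Schwarz lemma |g(z)| <= |z|, i.e. |f(z)| <= 3|z|; this is sharp (f(z) = 3z).
Step 2: |z0|^2 = 0.92^2 + (-0.34)^2 = 0.962
Step 3: |z0| = sqrt(0.962) = 0.980816
Step 4: Best bound = 3 * |z0| = 3 * 0.980816 = 2.9424

2.9424


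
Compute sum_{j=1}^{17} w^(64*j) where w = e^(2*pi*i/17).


Step 1: The sum sum_{j=1}^{n} w^(k*j) equals n if n | k, else 0.
Step 2: Here n = 17, k = 64
Step 3: Does n divide k? 17 | 64 -> False
Step 4: Sum = 0

0


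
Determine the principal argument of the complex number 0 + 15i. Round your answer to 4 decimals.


Step 1: z = 0 + 15i
Step 2: arg(z) = atan2(15, 0)
Step 3: arg(z) = 1.5708

1.5708


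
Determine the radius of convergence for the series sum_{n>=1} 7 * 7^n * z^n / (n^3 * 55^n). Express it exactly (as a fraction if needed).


Step 1: General term a_n = 7 * 7^n / (n^3 * 55^n)
Step 2: By the root test, |a_n|^(1/n) = 7^(1/n) * 7 / (n^(3/n) * 55) -> 7/55 as n -> infinity (since 7^(1/n) -> 1 and n^(3/n) -> 1)
Step 3: R = 1/lim|a_n|^(1/n) = 55/7

55/7


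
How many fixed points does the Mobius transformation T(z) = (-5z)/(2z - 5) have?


Step 1: Fixed points satisfy T(z) = z
Step 2: 2z^2 = 0
Step 3: Discriminant = 0^2 - 4*2*0 = 0
Step 4: Number of fixed points = 1

1


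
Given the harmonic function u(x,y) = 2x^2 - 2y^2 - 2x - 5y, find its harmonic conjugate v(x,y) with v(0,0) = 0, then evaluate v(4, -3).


Step 1: v_x = -u_y = 4y + 5
Step 2: v_y = u_x = 4x - 2
Step 3: v = 4xy + 5x - 2y + C
Step 4: v(0,0) = 0 => C = 0
Step 5: v(4, -3) = -22

-22


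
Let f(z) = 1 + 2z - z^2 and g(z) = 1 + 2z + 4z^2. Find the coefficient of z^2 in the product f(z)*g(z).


Step 1: z^2 term in f*g comes from: (1)*(4z^2) + (2z)*(2z) + (-z^2)*(1)
Step 2: = 4 + 4 - 1
Step 3: = 7

7


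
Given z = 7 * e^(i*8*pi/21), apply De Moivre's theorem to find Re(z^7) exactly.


Step 1: By De Moivre's theorem, z^7 = 7^7 * e^(i*7*8*pi/21) = 823543 * (cos(8*pi/3) + i*sin(8*pi/3))
Step 2: |z|^7 = 7^7 = 823543
Step 3: Reduce the angle mod 2*pi: 8*pi/3 - 2*pi = 2*pi/3
Step 4: cos(2*pi/3) = -1/2
Step 5: Re(z^7) = 823543 * (-1/2) = -823543/2

-823543/2


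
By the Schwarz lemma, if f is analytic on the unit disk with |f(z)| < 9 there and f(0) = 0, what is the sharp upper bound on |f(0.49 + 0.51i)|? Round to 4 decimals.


Step 1: g = f/9 maps D -> D with g(0) = 0, so by the Schwarz lemma |g(z)| <= |z|, i.e. |f(z)| <= 9|z|; this is sharp (f(z) = 9z).
Step 2: |z0|^2 = 0.49^2 + 0.51^2 = 0.5002
Step 3: |z0| = sqrt(0.5002) = 0.707248
Step 4: Best bound = 9 * |z0| = 9 * 0.707248 = 6.3652

6.3652


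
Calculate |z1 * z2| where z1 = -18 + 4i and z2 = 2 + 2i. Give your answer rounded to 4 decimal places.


Step 1: |z1| = sqrt((-18)^2 + 4^2) = sqrt(340)
Step 2: |z2| = sqrt(2^2 + 2^2) = sqrt(8)
Step 3: |z1*z2| = |z1|*|z2| = sqrt(340) * sqrt(8) = sqrt(340 * 8) = sqrt(2720)
Step 4: = 52.1536

52.1536


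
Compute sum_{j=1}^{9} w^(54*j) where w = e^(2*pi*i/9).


Step 1: The sum sum_{j=1}^{n} w^(k*j) equals n if n | k, else 0.
Step 2: Here n = 9, k = 54
Step 3: Does n divide k? 9 | 54 -> True
Step 4: Sum = 9

9


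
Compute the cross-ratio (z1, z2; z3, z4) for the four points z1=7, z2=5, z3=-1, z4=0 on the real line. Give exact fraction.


Step 1: (z1-z3)(z2-z4) = 8 * 5 = 40
Step 2: (z1-z4)(z2-z3) = 7 * 6 = 42
Step 3: Cross-ratio = 40/42 = 20/21

20/21


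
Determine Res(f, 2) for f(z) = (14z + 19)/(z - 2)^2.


Step 1: Pole of order 2 at z = 2
Step 2: Res = lim d/dz [(z - 2)^2 * f(z)] as z -> 2
Step 3: (z - 2)^2 * f(z) = 14z + 19
Step 4: d/dz[14z + 19] = 14

14


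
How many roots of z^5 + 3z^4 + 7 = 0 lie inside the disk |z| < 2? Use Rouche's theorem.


Step 1: On |z| = 2 the three terms have sizes |z^5| = 2^5 = 32, |3z^4| = 3*2^4 = 48, |7| = 7
Step 2: The dominant term is g(z) = 3z^4; let h(z) = z^5 + 7 so f = g + h
Step 3: On |z| = 2: |g| = 48 and |h| <= 32 + 7 = 39
Step 4: Since 48 > 39, |h| < |g| on |z| = 2, so by Rouche f has the same number of zeros as g inside |z| < 2
Step 5: g(z) = 3z^4 has 4 zeros (at the origin, multiplicity 4) inside |z| < 2. Answer = 4

4


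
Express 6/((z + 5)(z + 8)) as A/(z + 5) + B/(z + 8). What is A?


Step 1: Multiply both sides by (z + 5) and set z = -5
Step 2: A = 6 / (-5 + 8)
Step 3: A = 6 / 3
Step 4: A = 2

2


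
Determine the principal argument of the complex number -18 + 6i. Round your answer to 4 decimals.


Step 1: z = -18 + 6i
Step 2: arg(z) = atan2(6, -18)
Step 3: arg(z) = 2.8198

2.8198


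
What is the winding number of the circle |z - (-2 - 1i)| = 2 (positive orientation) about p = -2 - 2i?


Step 1: Center c = (-2, -1), radius = 2
Step 2: |p - c|^2 = 0^2 + (-1)^2 = 1
Step 3: r^2 = 4
Step 4: |p-c| < r so winding number = 1

1


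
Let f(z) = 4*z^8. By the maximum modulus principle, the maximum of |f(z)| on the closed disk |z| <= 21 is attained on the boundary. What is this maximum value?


Step 1: On |z| = 21, |f(z)| = 4 * |z|^8 = 4 * 21^8
Step 2: By maximum modulus principle, maximum is on boundary.
Step 3: Maximum = 4 * 37822859361 = 151291437444

151291437444


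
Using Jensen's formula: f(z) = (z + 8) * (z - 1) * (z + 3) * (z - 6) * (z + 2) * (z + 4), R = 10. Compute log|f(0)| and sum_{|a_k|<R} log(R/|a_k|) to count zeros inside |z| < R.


Jensen's formula: (1/2pi)*integral log|f(Re^it)|dt = log|f(0)| + sum_{|a_k|<R} log(R/|a_k|)
Step 1: f(0) = 8 * (-1) * 3 * (-6) * 2 * 4 = 1152
Step 2: log|f(0)| = log|-8| + log|1| + log|-3| + log|6| + log|-2| + log|-4| = 7.0493
Step 3: Zeros inside |z| < 10: -8, 1, -3, 6, -2, -4
Step 4: Jensen sum = log(10/8) + log(10/1) + log(10/3) + log(10/6) + log(10/2) + log(10/4) = 6.7663
Step 5: n(R) = number of terms in the Jensen sum = count of zeros inside |z| < 10 = 6

6


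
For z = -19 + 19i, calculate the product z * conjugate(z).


Step 1: conj(z) = -19 - 19i
Step 2: z * conj(z) = (-19)^2 + 19^2
Step 3: = 361 + 361 = 722

722


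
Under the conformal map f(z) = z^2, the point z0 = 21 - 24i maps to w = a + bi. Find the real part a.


Step 1: z0 = 21 - 24i
Step 2: z0^2 = 21^2 - (-24)^2 - 1008i
Step 3: real part = 441 - 576 = -135

-135


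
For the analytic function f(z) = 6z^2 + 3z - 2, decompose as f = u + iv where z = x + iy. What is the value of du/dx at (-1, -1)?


Step 1: f(z) = 6(x+iy)^2 + 3(x+iy) - 2
Step 2: u = 6(x^2 - y^2) + 3x - 2
Step 3: u_x = 12x + 3
Step 4: At (-1, -1): u_x = -12 + 3 = -9

-9


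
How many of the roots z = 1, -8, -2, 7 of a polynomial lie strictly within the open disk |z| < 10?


Step 1: Check each root:
  z = 1: |1| = 1 < 10
  z = -8: |-8| = 8 < 10
  z = -2: |-2| = 2 < 10
  z = 7: |7| = 7 < 10
Step 2: Count = 4

4


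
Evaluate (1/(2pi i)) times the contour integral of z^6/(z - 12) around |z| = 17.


Step 1: f(z) = z^6, a = 12 is inside |z| = 17
Step 2: By Cauchy integral formula: (1/(2pi*i)) * integral = f(a)
Step 3: f(12) = 12^6 = 2985984

2985984


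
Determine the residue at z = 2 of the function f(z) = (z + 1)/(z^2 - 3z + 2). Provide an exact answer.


Step 1: Q(z) = z^2 - 3z + 2 = (z - 2)(z - 1)
Step 2: Q'(z) = 2z - 3
Step 3: Q'(2) = 1, P(2) = 3
Step 4: Res = P(2)/Q'(2) = 3/1 = 3

3


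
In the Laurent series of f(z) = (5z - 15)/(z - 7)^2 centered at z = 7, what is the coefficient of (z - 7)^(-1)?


Step 1: Write the numerator in powers of (z - 7): 5z - 15 = 5(z - 7) + (5*7 - 15) = 5(z - 7) + 20
Step 2: Divide by (z - 7)^2: f(z) = 20(z - 7)^(-2) + 5(z - 7)^(-1)
Step 3: This finite sum is the Laurent series of f about z = 7.
Step 4: Coefficient of (z - 7)^(-1) = coefficient of (z - 7) in the re-centred numerator = 5

5


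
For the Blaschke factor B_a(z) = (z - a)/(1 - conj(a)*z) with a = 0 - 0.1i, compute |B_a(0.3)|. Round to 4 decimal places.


Step 1: Numerator z0 - a = 0.3 - (0 - 0.1i) = 0.3 + 0.1i
Step 2: Denominator 1 - conj(a)*z0 = 1 - (0 + 0.1i)*0.3 = 1 - 0.03i
Step 3: |z0 - a|^2 = 0.3^2 + 0.1^2 = 0.1; |1 - conj(a)*z0|^2 = 1^2 + (-0.03)^2 = 1.0009
Step 4: |B_a(0.3)| = sqrt(0.1 / 1.0009) = sqrt(0.09991)
Step 5: = 0.3161

0.3161


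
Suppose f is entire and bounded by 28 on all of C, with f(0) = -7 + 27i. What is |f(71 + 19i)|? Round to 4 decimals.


Step 1: By Liouville's theorem, a bounded entire function is constant.
Step 2: f(z) = f(0) = -7 + 27i for all z.
Step 3: |f(w)| = |-7 + 27i| = sqrt(49 + 729)
Step 4: = 27.8927

27.8927


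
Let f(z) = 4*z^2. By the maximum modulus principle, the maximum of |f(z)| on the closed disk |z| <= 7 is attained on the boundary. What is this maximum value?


Step 1: On |z| = 7, |f(z)| = 4 * |z|^2 = 4 * 7^2
Step 2: By maximum modulus principle, maximum is on boundary.
Step 3: Maximum = 4 * 49 = 196

196


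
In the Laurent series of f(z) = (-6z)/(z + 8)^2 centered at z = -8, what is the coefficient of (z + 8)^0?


Step 1: Write the numerator in powers of (z + 8): -6z = -6(z + 8) + (-6*(-8) + 0) = -6(z + 8) + 48
Step 2: Divide by (z + 8)^2: f(z) = 48(z + 8)^(-2) - 6(z + 8)^(-1)
Step 3: This finite sum is the Laurent series of f about z = -8.
Step 4: Only the powers -2 and -1 appear, so the coefficient of (z + 8)^0 = 0

0


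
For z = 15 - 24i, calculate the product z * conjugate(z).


Step 1: conj(z) = 15 + 24i
Step 2: z * conj(z) = 15^2 + (-24)^2
Step 3: = 225 + 576 = 801

801


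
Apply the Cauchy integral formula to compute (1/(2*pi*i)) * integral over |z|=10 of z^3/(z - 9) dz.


Step 1: f(z) = z^3, a = 9 is inside |z| = 10
Step 2: By Cauchy integral formula: (1/(2pi*i)) * integral = f(a)
Step 3: f(9) = 9^3 = 729

729


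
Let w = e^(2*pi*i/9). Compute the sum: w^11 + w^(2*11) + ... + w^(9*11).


Step 1: The sum sum_{j=1}^{n} w^(k*j) equals n if n | k, else 0.
Step 2: Here n = 9, k = 11
Step 3: Does n divide k? 9 | 11 -> False
Step 4: Sum = 0

0


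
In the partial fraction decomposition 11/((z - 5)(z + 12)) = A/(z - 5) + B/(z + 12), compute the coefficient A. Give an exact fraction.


Step 1: Multiply both sides by (z - 5) and set z = 5
Step 2: A = 11 / (5 + 12)
Step 3: A = 11 / 17
Step 4: A = 11/17

11/17


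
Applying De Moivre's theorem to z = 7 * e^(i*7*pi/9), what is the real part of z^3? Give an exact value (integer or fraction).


Step 1: By De Moivre's theorem, z^3 = 7^3 * e^(i*3*7*pi/9) = 343 * (cos(7*pi/3) + i*sin(7*pi/3))
Step 2: |z|^3 = 7^3 = 343
Step 3: Reduce the angle mod 2*pi: 7*pi/3 - 2*pi = pi/3
Step 4: cos(pi/3) = 1/2
Step 5: Re(z^3) = 343 * 1/2 = 343/2

343/2


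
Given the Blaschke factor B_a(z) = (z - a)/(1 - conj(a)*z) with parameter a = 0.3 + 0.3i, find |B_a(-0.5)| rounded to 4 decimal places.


Step 1: Numerator z0 - a = -0.5 - (0.3 + 0.3i) = -0.8 - 0.3i
Step 2: Denominator 1 - conj(a)*z0 = 1 - (0.3 - 0.3i)*(-0.5) = 1.15 - 0.15i
Step 3: |z0 - a|^2 = (-0.8)^2 + (-0.3)^2 = 0.73; |1 - conj(a)*z0|^2 = 1.15^2 + (-0.15)^2 = 1.345
Step 4: |B_a(-0.5)| = sqrt(0.73 / 1.345) = sqrt(0.542751)
Step 5: = 0.7367

0.7367


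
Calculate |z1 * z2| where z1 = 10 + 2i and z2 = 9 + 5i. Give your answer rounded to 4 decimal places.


Step 1: |z1| = sqrt(10^2 + 2^2) = sqrt(104)
Step 2: |z2| = sqrt(9^2 + 5^2) = sqrt(106)
Step 3: |z1*z2| = |z1|*|z2| = sqrt(104) * sqrt(106) = sqrt(104 * 106) = sqrt(11024)
Step 4: = 104.9952

104.9952


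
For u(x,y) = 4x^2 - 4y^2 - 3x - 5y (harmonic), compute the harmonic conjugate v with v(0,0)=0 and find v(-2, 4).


Step 1: v_x = -u_y = 8y + 5
Step 2: v_y = u_x = 8x - 3
Step 3: v = 8xy + 5x - 3y + C
Step 4: v(0,0) = 0 => C = 0
Step 5: v(-2, 4) = -86

-86


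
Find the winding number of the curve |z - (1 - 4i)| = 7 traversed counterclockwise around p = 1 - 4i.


Step 1: Center c = (1, -4), radius = 7
Step 2: |p - c|^2 = 0^2 + 0^2 = 0
Step 3: r^2 = 49
Step 4: |p-c| < r so winding number = 1

1


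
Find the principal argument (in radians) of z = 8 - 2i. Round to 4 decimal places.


Step 1: z = 8 - 2i
Step 2: arg(z) = atan2(-2, 8)
Step 3: arg(z) = -0.245

-0.245


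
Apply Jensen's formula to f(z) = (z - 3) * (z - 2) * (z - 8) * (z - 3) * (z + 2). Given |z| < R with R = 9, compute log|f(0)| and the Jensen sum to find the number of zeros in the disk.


Jensen's formula: (1/2pi)*integral log|f(Re^it)|dt = log|f(0)| + sum_{|a_k|<R} log(R/|a_k|)
Step 1: f(0) = (-3) * (-2) * (-8) * (-3) * 2 = 288
Step 2: log|f(0)| = log|3| + log|2| + log|8| + log|3| + log|-2| = 5.663
Step 3: Zeros inside |z| < 9: 3, 2, 8, 3, -2
Step 4: Jensen sum = log(9/3) + log(9/2) + log(9/8) + log(9/3) + log(9/2) = 5.3232
Step 5: n(R) = number of terms in the Jensen sum = count of zeros inside |z| < 9 = 5

5


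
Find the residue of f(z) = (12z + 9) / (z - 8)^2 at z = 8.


Step 1: Pole of order 2 at z = 8
Step 2: Res = lim d/dz [(z - 8)^2 * f(z)] as z -> 8
Step 3: (z - 8)^2 * f(z) = 12z + 9
Step 4: d/dz[12z + 9] = 12

12


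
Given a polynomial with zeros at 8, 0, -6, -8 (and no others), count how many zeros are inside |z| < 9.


Step 1: Check each root:
  z = 8: |8| = 8 < 9
  z = 0: |0| = 0 < 9
  z = -6: |-6| = 6 < 9
  z = -8: |-8| = 8 < 9
Step 2: Count = 4

4


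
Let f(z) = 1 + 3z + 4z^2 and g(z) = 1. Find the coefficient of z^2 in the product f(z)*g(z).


Step 1: z^2 term in f*g comes from: (1)*(0) + (3z)*(0) + (4z^2)*(1)
Step 2: = 0 + 0 + 4
Step 3: = 4

4


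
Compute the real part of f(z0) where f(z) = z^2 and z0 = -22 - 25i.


Step 1: z0 = -22 - 25i
Step 2: z0^2 = (-22)^2 - (-25)^2 + 1100i
Step 3: real part = 484 - 625 = -141

-141


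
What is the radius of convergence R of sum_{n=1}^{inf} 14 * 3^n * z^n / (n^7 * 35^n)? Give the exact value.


Step 1: General term a_n = 14 * 3^n / (n^7 * 35^n)
Step 2: By the root test, |a_n|^(1/n) = 14^(1/n) * 3 / (n^(7/n) * 35) -> 3/35 as n -> infinity (since 14^(1/n) -> 1 and n^(7/n) -> 1)
Step 3: R = 1/lim|a_n|^(1/n) = 35/3

35/3


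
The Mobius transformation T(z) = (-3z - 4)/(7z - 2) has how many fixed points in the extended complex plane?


Step 1: Fixed points satisfy T(z) = z
Step 2: 7z^2 + z + 4 = 0
Step 3: Discriminant = 1^2 - 4*7*4 = -111
Step 4: Number of fixed points = 2

2


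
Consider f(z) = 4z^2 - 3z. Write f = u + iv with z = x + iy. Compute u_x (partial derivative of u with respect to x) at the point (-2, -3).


Step 1: f(z) = 4(x+iy)^2 - 3(x+iy) + 0
Step 2: u = 4(x^2 - y^2) - 3x + 0
Step 3: u_x = 8x - 3
Step 4: At (-2, -3): u_x = -16 - 3 = -19

-19


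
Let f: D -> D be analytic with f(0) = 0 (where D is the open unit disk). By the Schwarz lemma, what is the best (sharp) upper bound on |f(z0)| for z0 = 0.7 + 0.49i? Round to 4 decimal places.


Step 1: Schwarz lemma: if f: D -> D is analytic with f(0) = 0, then |f(z)| <= |z| for all z in D, and this is sharp (f(z) = z).
Step 2: |z0|^2 = 0.7^2 + 0.49^2 = 0.7301
Step 3: |z0| = sqrt(0.7301) = 0.854459
Step 4: Best bound = |z0| = 0.8545

0.8545


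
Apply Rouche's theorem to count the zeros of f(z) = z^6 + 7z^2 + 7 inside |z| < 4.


Step 1: On |z| = 4 the three terms have sizes |z^6| = 4^6 = 4096, |7z^2| = 7*4^2 = 112, |7| = 7
Step 2: The dominant term is g(z) = z^6; let h(z) = 7z^2 + 7 so f = g + h
Step 3: On |z| = 4: |g| = 4096 and |h| <= 112 + 7 = 119
Step 4: Since 4096 > 119, |h| < |g| on |z| = 4, so by Rouche f has the same number of zeros as g inside |z| < 4
Step 5: g(z) = z^6 has 6 zeros (all at the origin) inside |z| < 4. Answer = 6

6


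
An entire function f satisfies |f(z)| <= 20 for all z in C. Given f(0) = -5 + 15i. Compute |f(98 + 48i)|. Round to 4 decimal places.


Step 1: By Liouville's theorem, a bounded entire function is constant.
Step 2: f(z) = f(0) = -5 + 15i for all z.
Step 3: |f(w)| = |-5 + 15i| = sqrt(25 + 225)
Step 4: = 15.8114

15.8114


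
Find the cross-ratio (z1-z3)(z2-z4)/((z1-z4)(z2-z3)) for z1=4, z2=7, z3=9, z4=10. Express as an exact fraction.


Step 1: (z1-z3)(z2-z4) = (-5) * (-3) = 15
Step 2: (z1-z4)(z2-z3) = (-6) * (-2) = 12
Step 3: Cross-ratio = 15/12 = 5/4

5/4


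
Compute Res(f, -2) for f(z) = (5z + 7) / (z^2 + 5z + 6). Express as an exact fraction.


Step 1: Q(z) = z^2 + 5z + 6 = (z + 2)(z + 3)
Step 2: Q'(z) = 2z + 5
Step 3: Q'(-2) = 1, P(-2) = -3
Step 4: Res = P(-2)/Q'(-2) = -3/1 = -3

-3


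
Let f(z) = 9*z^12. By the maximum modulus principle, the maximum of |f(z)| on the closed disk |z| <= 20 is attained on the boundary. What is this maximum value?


Step 1: On |z| = 20, |f(z)| = 9 * |z|^12 = 9 * 20^12
Step 2: By maximum modulus principle, maximum is on boundary.
Step 3: Maximum = 9 * 4096000000000000 = 36864000000000000

36864000000000000


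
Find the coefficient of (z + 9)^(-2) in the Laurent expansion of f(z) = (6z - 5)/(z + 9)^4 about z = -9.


Step 1: Write the numerator in powers of (z + 9): 6z - 5 = 6(z + 9) + (6*(-9) - 5) = 6(z + 9) - 59
Step 2: Divide by (z + 9)^4: f(z) = -59(z + 9)^(-4) + 6(z + 9)^(-3)
Step 3: This finite sum is the Laurent series of f about z = -9.
Step 4: Only the powers -4 and -3 appear, so the coefficient of (z + 9)^(-2) = 0

0


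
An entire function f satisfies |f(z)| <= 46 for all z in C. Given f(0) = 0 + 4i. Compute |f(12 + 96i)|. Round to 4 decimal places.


Step 1: By Liouville's theorem, a bounded entire function is constant.
Step 2: f(z) = f(0) = 0 + 4i for all z.
Step 3: |f(w)| = |0 + 4i| = sqrt(0 + 16)
Step 4: = 4.0

4.0


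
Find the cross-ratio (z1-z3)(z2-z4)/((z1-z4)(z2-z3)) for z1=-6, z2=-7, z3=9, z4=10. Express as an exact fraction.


Step 1: (z1-z3)(z2-z4) = (-15) * (-17) = 255
Step 2: (z1-z4)(z2-z3) = (-16) * (-16) = 256
Step 3: Cross-ratio = 255/256 = 255/256

255/256


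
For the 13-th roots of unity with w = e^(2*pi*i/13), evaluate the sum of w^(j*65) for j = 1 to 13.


Step 1: The sum sum_{j=1}^{n} w^(k*j) equals n if n | k, else 0.
Step 2: Here n = 13, k = 65
Step 3: Does n divide k? 13 | 65 -> True
Step 4: Sum = 13

13


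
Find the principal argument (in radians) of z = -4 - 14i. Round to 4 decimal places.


Step 1: z = -4 - 14i
Step 2: arg(z) = atan2(-14, -4)
Step 3: arg(z) = -1.8491

-1.8491


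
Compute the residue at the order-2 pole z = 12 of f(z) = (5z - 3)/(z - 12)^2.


Step 1: Pole of order 2 at z = 12
Step 2: Res = lim d/dz [(z - 12)^2 * f(z)] as z -> 12
Step 3: (z - 12)^2 * f(z) = 5z - 3
Step 4: d/dz[5z - 3] = 5

5


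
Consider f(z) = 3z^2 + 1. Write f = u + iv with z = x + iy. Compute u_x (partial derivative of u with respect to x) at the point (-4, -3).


Step 1: f(z) = 3(x+iy)^2 + 1
Step 2: u = 3(x^2 - y^2) + 1
Step 3: u_x = 6x + 0
Step 4: At (-4, -3): u_x = -24 + 0 = -24

-24


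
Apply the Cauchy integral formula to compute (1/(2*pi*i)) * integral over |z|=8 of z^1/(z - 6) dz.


Step 1: f(z) = z^1, a = 6 is inside |z| = 8
Step 2: By Cauchy integral formula: (1/(2pi*i)) * integral = f(a)
Step 3: f(6) = 6^1 = 6

6


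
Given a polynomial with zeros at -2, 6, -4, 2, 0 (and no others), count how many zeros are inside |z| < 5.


Step 1: Check each root:
  z = -2: |-2| = 2 < 5
  z = 6: |6| = 6 >= 5
  z = -4: |-4| = 4 < 5
  z = 2: |2| = 2 < 5
  z = 0: |0| = 0 < 5
Step 2: Count = 4

4


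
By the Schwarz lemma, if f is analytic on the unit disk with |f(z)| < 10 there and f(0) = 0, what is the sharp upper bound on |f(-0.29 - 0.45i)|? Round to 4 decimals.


Step 1: g = f/10 maps D -> D with g(0) = 0, so by the Schwarz lemma |g(z)| <= |z|, i.e. |f(z)| <= 10|z|; this is sharp (f(z) = 10z).
Step 2: |z0|^2 = (-0.29)^2 + (-0.45)^2 = 0.2866
Step 3: |z0| = sqrt(0.2866) = 0.53535
Step 4: Best bound = 10 * |z0| = 10 * 0.53535 = 5.3535

5.3535


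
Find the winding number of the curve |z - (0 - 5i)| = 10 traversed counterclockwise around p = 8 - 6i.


Step 1: Center c = (0, -5), radius = 10
Step 2: |p - c|^2 = 8^2 + (-1)^2 = 65
Step 3: r^2 = 100
Step 4: |p-c| < r so winding number = 1

1


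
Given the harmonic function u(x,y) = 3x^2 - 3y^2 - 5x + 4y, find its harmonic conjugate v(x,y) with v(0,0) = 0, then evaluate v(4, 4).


Step 1: v_x = -u_y = 6y - 4
Step 2: v_y = u_x = 6x - 5
Step 3: v = 6xy - 4x - 5y + C
Step 4: v(0,0) = 0 => C = 0
Step 5: v(4, 4) = 60

60


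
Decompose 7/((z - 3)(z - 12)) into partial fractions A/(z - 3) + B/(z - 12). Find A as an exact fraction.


Step 1: Multiply both sides by (z - 3) and set z = 3
Step 2: A = 7 / (3 - 12)
Step 3: A = 7 / (-9)
Step 4: A = -7/9

-7/9


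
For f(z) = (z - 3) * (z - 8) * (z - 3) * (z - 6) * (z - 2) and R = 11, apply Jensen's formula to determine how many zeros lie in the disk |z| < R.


Jensen's formula: (1/2pi)*integral log|f(Re^it)|dt = log|f(0)| + sum_{|a_k|<R} log(R/|a_k|)
Step 1: f(0) = (-3) * (-8) * (-3) * (-6) * (-2) = -864
Step 2: log|f(0)| = log|3| + log|8| + log|3| + log|6| + log|2| = 6.7616
Step 3: Zeros inside |z| < 11: 3, 8, 3, 6, 2
Step 4: Jensen sum = log(11/3) + log(11/8) + log(11/3) + log(11/6) + log(11/2) = 5.2279
Step 5: n(R) = number of terms in the Jensen sum = count of zeros inside |z| < 11 = 5

5


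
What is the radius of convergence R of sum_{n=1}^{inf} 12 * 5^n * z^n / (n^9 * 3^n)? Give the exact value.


Step 1: General term a_n = 12 * 5^n / (n^9 * 3^n)
Step 2: By the root test, |a_n|^(1/n) = 12^(1/n) * 5 / (n^(9/n) * 3) -> 5/3 as n -> infinity (since 12^(1/n) -> 1 and n^(9/n) -> 1)
Step 3: R = 1/lim|a_n|^(1/n) = 3/5

3/5


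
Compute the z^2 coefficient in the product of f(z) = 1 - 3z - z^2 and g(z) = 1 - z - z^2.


Step 1: z^2 term in f*g comes from: (1)*(-z^2) + (-3z)*(-z) + (-z^2)*(1)
Step 2: = -1 + 3 - 1
Step 3: = 1

1


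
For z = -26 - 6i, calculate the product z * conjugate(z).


Step 1: conj(z) = -26 + 6i
Step 2: z * conj(z) = (-26)^2 + (-6)^2
Step 3: = 676 + 36 = 712

712


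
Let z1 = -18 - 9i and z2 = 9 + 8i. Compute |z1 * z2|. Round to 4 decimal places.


Step 1: |z1| = sqrt((-18)^2 + (-9)^2) = sqrt(405)
Step 2: |z2| = sqrt(9^2 + 8^2) = sqrt(145)
Step 3: |z1*z2| = |z1|*|z2| = sqrt(405) * sqrt(145) = sqrt(405 * 145) = sqrt(58725)
Step 4: = 242.3324

242.3324


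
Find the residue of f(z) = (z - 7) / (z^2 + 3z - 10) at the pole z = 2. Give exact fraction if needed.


Step 1: Q(z) = z^2 + 3z - 10 = (z - 2)(z + 5)
Step 2: Q'(z) = 2z + 3
Step 3: Q'(2) = 7, P(2) = -5
Step 4: Res = P(2)/Q'(2) = -5/7 = -5/7

-5/7


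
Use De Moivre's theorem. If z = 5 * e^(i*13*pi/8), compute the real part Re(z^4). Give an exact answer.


Step 1: By De Moivre's theorem, z^4 = 5^4 * e^(i*4*13*pi/8) = 625 * (cos(13*pi/2) + i*sin(13*pi/2))
Step 2: |z|^4 = 5^4 = 625
Step 3: Reduce the angle mod 2*pi: 13*pi/2 - 6*pi = pi/2
Step 4: cos(pi/2) = 0
Step 5: Re(z^4) = 625 * 0 = 0

0


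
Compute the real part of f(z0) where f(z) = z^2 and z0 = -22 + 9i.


Step 1: z0 = -22 + 9i
Step 2: z0^2 = (-22)^2 - 9^2 - 396i
Step 3: real part = 484 - 81 = 403

403


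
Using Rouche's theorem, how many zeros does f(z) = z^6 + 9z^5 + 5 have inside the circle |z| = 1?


Step 1: On |z| = 1 the three terms have sizes |z^6| = 1^6 = 1, |9z^5| = 9*1^5 = 9, |5| = 5
Step 2: The dominant term is g(z) = 9z^5; let h(z) = z^6 + 5 so f = g + h
Step 3: On |z| = 1: |g| = 9 and |h| <= 1 + 5 = 6
Step 4: Since 9 > 6, |h| < |g| on |z| = 1, so by Rouche f has the same number of zeros as g inside |z| < 1
Step 5: g(z) = 9z^5 has 5 zeros (at the origin, multiplicity 5) inside |z| < 1. Answer = 5

5


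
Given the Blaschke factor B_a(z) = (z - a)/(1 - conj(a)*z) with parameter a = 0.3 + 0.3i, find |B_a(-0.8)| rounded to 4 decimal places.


Step 1: Numerator z0 - a = -0.8 - (0.3 + 0.3i) = -1.1 - 0.3i
Step 2: Denominator 1 - conj(a)*z0 = 1 - (0.3 - 0.3i)*(-0.8) = 1.24 - 0.24i
Step 3: |z0 - a|^2 = (-1.1)^2 + (-0.3)^2 = 1.3; |1 - conj(a)*z0|^2 = 1.24^2 + (-0.24)^2 = 1.5952
Step 4: |B_a(-0.8)| = sqrt(1.3 / 1.5952) = sqrt(0.814945)
Step 5: = 0.9027

0.9027


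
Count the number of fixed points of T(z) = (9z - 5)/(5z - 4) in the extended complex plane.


Step 1: Fixed points satisfy T(z) = z
Step 2: 5z^2 - 13z + 5 = 0
Step 3: Discriminant = (-13)^2 - 4*5*5 = 69
Step 4: Number of fixed points = 2

2


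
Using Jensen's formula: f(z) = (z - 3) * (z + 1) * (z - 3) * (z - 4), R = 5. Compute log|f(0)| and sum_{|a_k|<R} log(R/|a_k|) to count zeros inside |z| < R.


Jensen's formula: (1/2pi)*integral log|f(Re^it)|dt = log|f(0)| + sum_{|a_k|<R} log(R/|a_k|)
Step 1: f(0) = (-3) * 1 * (-3) * (-4) = -36
Step 2: log|f(0)| = log|3| + log|-1| + log|3| + log|4| = 3.5835
Step 3: Zeros inside |z| < 5: 3, -1, 3, 4
Step 4: Jensen sum = log(5/3) + log(5/1) + log(5/3) + log(5/4) = 2.8542
Step 5: n(R) = number of terms in the Jensen sum = count of zeros inside |z| < 5 = 4

4


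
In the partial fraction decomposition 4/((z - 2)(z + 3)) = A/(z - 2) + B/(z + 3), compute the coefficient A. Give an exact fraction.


Step 1: Multiply both sides by (z - 2) and set z = 2
Step 2: A = 4 / (2 + 3)
Step 3: A = 4 / 5
Step 4: A = 4/5

4/5


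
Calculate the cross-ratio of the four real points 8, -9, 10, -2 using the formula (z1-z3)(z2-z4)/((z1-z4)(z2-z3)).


Step 1: (z1-z3)(z2-z4) = (-2) * (-7) = 14
Step 2: (z1-z4)(z2-z3) = 10 * (-19) = -190
Step 3: Cross-ratio = -14/190 = -7/95

-7/95


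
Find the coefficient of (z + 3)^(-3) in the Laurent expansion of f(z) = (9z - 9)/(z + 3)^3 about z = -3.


Step 1: Write the numerator in powers of (z + 3): 9z - 9 = 9(z + 3) + (9*(-3) - 9) = 9(z + 3) - 36
Step 2: Divide by (z + 3)^3: f(z) = -36(z + 3)^(-3) + 9(z + 3)^(-2)
Step 3: This finite sum is the Laurent series of f about z = -3.
Step 4: Coefficient of (z + 3)^(-3) = 9*(-3) - 9 = -36

-36


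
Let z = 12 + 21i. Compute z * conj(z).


Step 1: conj(z) = 12 - 21i
Step 2: z * conj(z) = 12^2 + 21^2
Step 3: = 144 + 441 = 585

585


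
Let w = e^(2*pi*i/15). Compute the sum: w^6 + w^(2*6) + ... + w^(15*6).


Step 1: The sum sum_{j=1}^{n} w^(k*j) equals n if n | k, else 0.
Step 2: Here n = 15, k = 6
Step 3: Does n divide k? 15 | 6 -> False
Step 4: Sum = 0

0


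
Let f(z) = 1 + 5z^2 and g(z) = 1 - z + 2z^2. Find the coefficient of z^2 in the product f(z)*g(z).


Step 1: z^2 term in f*g comes from: (1)*(2z^2) + (0)*(-z) + (5z^2)*(1)
Step 2: = 2 + 0 + 5
Step 3: = 7

7


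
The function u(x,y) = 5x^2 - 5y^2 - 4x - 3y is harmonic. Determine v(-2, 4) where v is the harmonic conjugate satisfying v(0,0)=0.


Step 1: v_x = -u_y = 10y + 3
Step 2: v_y = u_x = 10x - 4
Step 3: v = 10xy + 3x - 4y + C
Step 4: v(0,0) = 0 => C = 0
Step 5: v(-2, 4) = -102

-102


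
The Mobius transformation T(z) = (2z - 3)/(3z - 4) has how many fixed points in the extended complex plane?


Step 1: Fixed points satisfy T(z) = z
Step 2: 3z^2 - 6z + 3 = 0
Step 3: Discriminant = (-6)^2 - 4*3*3 = 0
Step 4: Number of fixed points = 1

1
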